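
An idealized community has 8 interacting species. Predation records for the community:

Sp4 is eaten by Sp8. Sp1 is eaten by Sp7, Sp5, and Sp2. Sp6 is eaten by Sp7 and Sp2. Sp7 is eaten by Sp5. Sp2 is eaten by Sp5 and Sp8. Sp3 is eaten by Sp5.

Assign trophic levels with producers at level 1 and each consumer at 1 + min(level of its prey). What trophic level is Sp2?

Trophic level 2

Sp1 is a producer → level 1.
Sp2 eats Sp1 → level 2.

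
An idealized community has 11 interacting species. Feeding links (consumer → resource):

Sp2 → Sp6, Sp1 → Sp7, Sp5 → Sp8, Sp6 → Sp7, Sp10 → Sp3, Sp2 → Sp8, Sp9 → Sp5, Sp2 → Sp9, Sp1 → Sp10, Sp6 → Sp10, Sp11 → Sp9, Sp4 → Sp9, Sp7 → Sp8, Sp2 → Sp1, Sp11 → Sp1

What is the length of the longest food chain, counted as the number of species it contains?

4 species

One longest chain: Sp8 → Sp5 → Sp9 → Sp11.
It has 4 species and 3 links.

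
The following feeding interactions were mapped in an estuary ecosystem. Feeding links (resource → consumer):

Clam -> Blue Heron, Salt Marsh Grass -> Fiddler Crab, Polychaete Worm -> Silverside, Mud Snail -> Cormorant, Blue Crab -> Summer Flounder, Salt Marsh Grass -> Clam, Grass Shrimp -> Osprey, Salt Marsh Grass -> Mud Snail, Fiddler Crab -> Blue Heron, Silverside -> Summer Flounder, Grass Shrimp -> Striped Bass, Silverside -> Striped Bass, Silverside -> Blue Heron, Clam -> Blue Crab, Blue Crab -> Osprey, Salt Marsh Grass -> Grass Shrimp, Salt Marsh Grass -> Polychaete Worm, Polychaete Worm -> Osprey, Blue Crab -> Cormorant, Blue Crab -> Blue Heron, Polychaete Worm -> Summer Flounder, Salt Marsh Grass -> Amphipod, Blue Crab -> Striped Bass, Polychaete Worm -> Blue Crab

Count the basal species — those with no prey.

1

Basal species (no prey listed): Salt Marsh Grass.
Count: 1.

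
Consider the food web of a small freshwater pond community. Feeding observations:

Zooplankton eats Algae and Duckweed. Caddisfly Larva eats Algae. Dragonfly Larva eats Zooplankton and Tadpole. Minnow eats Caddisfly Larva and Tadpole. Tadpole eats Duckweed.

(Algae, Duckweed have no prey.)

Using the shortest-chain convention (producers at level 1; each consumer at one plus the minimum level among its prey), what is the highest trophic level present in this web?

Producers (level 1): Algae, Duckweed.
Following each consumer down to its lowest-level prey: Duckweed → Tadpole → Minnow (levels 1 through 3).
All prey of Minnow (Tadpole 2, Caddisfly Larva 2) are at level 2 or above, so Minnow is at level 1 + 2 = 3.
Every consumer has at least one prey at level 2 or below, so none exceeds level 3.

3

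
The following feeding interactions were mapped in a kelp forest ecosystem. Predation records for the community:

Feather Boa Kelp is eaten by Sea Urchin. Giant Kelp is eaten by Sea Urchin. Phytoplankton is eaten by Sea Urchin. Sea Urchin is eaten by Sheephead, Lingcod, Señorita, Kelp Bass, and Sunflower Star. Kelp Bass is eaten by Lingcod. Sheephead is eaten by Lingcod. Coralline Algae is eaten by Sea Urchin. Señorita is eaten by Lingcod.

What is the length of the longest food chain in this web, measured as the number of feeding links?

3 links

One longest chain: Coralline Algae → Sea Urchin → Kelp Bass → Lingcod.
It has 4 species and 3 links.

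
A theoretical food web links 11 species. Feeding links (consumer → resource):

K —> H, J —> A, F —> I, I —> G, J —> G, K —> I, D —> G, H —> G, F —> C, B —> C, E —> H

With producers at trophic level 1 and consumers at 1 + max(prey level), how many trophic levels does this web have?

Producers (level 1): G, A, C.
G → I → F gives F level 3.
No species has a prey at level 3, so no species reaches level 4.

3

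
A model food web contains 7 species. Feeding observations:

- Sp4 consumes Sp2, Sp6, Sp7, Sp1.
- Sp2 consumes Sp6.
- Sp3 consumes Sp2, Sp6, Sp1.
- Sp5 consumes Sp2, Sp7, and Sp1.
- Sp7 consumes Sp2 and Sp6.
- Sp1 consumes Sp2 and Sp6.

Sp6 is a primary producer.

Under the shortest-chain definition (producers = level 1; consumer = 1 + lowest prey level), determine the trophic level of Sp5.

Sp6 is a producer → level 1.
Sp2 eats Sp6 → level 2.
Sp5 eats Sp2 → level 3.
No prey of Sp5 is below level 2, so 3 is the minimum.

Trophic level 3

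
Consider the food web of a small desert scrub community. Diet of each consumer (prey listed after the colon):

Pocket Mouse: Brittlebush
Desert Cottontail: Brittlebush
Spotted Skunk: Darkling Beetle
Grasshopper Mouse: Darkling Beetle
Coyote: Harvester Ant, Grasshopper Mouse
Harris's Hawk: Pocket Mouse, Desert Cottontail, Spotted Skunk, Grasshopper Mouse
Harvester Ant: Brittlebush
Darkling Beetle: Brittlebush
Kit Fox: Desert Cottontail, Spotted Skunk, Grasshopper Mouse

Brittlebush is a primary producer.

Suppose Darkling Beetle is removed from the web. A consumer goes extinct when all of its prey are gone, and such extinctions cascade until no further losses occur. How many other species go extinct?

2

Remove Darkling Beetle.
Round 1: Spotted Skunk (all prey gone), Grasshopper Mouse (all prey gone) → extinct.
No further losses. Total secondary extinctions: 2.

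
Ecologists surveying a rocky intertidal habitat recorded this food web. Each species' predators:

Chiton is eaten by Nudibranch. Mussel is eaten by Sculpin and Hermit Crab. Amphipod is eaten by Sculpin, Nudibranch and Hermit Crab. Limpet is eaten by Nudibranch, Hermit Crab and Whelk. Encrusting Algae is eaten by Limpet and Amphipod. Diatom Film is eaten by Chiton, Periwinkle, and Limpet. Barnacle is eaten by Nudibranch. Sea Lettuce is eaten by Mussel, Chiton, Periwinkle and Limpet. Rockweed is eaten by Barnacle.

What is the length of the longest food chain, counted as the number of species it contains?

One longest chain: Sea Lettuce → Mussel → Hermit Crab.
It has 3 species and 2 links.

3 species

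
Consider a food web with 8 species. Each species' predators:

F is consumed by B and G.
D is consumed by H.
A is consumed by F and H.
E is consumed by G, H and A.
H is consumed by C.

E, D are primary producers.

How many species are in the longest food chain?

4 species

One longest chain: E → A → F → G.
It has 4 species and 3 links.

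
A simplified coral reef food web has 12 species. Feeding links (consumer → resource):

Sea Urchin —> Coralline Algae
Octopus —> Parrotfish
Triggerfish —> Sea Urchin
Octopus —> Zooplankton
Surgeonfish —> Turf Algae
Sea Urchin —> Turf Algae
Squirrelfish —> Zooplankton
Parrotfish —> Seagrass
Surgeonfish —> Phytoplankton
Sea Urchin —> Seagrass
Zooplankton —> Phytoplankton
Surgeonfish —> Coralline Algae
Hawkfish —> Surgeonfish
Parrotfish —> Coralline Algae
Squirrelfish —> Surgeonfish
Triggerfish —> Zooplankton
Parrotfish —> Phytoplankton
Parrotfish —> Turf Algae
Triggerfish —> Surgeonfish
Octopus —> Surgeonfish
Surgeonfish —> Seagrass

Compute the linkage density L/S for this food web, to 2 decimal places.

There are L = 21 links among S = 12 species.
L/S = 21/12 = 1.7500 ≈ 1.75.

L/S = 1.75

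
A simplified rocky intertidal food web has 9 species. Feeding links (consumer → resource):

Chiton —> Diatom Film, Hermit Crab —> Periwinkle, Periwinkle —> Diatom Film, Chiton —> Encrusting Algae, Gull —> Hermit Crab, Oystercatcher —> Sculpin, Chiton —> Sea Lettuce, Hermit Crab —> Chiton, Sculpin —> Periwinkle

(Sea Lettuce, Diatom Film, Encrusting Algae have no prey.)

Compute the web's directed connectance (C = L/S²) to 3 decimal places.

The web has S = 9 species and L = 9 feeding links.
C = L / S² = 9 / 81 = 0.1111 ≈ 0.111.

C = 0.111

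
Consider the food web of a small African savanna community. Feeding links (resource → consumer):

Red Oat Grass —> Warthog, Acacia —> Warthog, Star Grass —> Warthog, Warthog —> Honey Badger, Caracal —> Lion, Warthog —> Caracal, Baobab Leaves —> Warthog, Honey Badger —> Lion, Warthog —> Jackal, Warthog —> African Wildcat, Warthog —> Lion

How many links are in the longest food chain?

3 links

One longest chain: Baobab Leaves → Warthog → Honey Badger → Lion.
It has 4 species and 3 links.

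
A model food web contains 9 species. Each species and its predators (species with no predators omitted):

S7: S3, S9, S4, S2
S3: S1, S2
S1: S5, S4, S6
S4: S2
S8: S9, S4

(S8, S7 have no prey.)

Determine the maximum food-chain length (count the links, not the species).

4 links

One longest chain: S7 → S3 → S1 → S4 → S2.
It has 5 species and 4 links.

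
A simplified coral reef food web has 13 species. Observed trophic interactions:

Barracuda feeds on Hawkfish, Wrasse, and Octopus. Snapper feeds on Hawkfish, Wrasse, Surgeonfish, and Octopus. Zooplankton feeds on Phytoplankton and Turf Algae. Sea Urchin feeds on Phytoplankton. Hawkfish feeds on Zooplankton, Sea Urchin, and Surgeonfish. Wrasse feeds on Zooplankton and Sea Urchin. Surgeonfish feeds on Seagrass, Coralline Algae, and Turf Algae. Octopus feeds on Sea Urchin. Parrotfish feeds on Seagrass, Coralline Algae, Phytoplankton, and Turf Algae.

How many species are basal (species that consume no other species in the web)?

4

Basal species (no prey listed): Turf Algae, Phytoplankton, Seagrass, Coralline Algae.
Count: 4.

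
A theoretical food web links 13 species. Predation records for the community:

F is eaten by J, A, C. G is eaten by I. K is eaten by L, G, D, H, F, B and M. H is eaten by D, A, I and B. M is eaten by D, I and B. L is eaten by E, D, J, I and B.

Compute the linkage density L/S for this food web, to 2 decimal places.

L/S = 1.77

There are L = 23 links among S = 13 species.
L/S = 23/13 = 1.7692 ≈ 1.77.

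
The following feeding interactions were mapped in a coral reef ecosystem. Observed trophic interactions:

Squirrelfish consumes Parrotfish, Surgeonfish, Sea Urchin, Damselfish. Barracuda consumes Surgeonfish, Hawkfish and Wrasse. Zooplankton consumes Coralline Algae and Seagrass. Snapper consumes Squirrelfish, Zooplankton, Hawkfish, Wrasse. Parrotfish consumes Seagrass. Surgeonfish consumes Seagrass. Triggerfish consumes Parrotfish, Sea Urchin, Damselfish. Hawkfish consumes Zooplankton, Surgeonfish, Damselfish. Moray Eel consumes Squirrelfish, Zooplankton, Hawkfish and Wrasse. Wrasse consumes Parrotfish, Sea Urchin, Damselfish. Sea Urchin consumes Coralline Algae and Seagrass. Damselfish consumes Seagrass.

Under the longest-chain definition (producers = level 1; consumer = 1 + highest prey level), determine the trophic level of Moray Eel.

Trophic level 4

Seagrass is a producer → level 1.
Damselfish eats Seagrass → level 2.
Wrasse eats Damselfish (level 2); other prey at levels: Sea Urchin 2, Parrotfish 2 → level 3.
Moray Eel eats Wrasse (level 3); other prey at levels: Zooplankton 2, Hawkfish 3, Squirrelfish 3 → level 4.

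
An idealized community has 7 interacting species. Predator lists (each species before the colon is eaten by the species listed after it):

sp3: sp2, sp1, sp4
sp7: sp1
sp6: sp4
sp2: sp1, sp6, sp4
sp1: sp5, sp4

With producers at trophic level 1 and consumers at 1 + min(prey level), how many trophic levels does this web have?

3

Producers (level 1): sp7, sp3.
Following each consumer down to its lowest-level prey: sp3 → sp2 → sp6 (levels 1 through 3).
All prey of sp6 (sp2 2) are at level 2 or above, so sp6 is at level 1 + 2 = 3.
Every consumer has at least one prey at level 2 or below, so none exceeds level 3.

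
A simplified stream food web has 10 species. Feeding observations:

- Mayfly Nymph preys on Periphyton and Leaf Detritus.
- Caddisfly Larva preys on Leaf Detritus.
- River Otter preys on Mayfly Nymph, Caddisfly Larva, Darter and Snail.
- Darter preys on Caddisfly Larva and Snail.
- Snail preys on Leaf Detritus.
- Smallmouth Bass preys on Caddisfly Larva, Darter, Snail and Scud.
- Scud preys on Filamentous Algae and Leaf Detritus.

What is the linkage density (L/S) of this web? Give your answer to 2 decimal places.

There are L = 16 links among S = 10 species.
L/S = 16/10 = 1.6000 ≈ 1.60.

L/S = 1.60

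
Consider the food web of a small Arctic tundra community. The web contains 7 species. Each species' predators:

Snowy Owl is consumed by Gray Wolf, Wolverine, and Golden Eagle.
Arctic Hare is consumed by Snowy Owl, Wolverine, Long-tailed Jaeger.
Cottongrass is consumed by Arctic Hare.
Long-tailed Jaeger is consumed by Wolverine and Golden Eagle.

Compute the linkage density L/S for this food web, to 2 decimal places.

There are L = 9 links among S = 7 species.
L/S = 9/7 = 1.2857 ≈ 1.29.

L/S = 1.29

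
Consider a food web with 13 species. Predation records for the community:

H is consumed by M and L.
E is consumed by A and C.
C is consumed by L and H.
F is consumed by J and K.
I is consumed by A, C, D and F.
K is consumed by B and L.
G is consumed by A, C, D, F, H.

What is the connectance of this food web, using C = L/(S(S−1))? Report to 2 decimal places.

C = 0.12

The web has S = 13 species and L = 19 feeding links.
C = L / (S(S−1)) = 19 / 156 = 0.1218 ≈ 0.12.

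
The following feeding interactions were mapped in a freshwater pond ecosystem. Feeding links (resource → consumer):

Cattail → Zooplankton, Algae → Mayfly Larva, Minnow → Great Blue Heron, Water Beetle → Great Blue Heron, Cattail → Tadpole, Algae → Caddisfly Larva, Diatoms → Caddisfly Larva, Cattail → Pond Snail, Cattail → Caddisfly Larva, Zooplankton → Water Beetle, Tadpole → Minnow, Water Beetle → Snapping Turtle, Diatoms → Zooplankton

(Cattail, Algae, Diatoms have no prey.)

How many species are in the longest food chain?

One longest chain: Cattail → Zooplankton → Water Beetle → Snapping Turtle.
It has 4 species and 3 links.

4 species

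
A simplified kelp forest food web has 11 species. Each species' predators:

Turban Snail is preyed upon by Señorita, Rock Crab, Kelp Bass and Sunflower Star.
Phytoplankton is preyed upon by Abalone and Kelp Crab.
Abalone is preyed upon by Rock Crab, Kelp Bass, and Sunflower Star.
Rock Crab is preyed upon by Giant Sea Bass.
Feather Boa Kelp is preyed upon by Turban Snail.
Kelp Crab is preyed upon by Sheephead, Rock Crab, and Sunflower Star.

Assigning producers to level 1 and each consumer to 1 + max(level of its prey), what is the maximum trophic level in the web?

Producers (level 1): Phytoplankton, Feather Boa Kelp.
Phytoplankton → Kelp Crab → Rock Crab → Giant Sea Bass gives Giant Sea Bass level 4.
No species has a prey at level 4, so no species reaches level 5.

4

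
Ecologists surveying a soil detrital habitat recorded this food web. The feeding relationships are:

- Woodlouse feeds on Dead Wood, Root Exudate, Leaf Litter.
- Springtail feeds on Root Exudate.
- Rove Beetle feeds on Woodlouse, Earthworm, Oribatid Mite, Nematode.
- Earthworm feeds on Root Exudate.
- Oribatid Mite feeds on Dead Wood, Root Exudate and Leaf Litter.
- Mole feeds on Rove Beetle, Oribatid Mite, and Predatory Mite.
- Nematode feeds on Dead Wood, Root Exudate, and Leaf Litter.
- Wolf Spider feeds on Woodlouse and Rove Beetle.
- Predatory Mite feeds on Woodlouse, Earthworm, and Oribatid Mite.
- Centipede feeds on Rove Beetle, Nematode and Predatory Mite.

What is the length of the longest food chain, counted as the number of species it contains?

One longest chain: Root Exudate → Woodlouse → Predatory Mite → Mole.
It has 4 species and 3 links.

4 species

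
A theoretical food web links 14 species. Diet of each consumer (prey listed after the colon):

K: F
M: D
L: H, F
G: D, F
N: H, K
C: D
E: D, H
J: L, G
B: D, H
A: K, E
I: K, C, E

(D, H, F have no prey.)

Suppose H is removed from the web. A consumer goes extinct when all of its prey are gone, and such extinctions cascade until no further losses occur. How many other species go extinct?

0

Remove H.
Every predator of it retains at least one other prey: E still has D; L still has F; B still has D; N still has K.
No consumer loses all prey, so no secondary extinctions occur.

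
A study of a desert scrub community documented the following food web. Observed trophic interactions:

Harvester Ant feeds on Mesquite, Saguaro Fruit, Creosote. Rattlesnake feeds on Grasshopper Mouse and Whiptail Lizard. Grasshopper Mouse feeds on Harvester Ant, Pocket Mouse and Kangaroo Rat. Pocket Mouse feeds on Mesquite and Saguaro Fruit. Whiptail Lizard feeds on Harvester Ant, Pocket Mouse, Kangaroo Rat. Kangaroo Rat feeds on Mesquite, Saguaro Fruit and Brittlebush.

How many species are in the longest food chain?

One longest chain: Mesquite → Kangaroo Rat → Whiptail Lizard → Rattlesnake.
It has 4 species and 3 links.

4 species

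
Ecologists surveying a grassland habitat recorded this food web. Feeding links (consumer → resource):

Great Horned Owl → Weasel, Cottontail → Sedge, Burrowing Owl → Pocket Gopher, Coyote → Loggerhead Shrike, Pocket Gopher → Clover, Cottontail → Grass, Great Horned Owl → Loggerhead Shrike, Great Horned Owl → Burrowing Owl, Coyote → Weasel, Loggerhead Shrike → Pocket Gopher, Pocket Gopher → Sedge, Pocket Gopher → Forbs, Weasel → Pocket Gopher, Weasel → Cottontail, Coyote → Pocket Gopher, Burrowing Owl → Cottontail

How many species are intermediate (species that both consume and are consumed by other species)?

Intermediate species (has both prey and predators): Pocket Gopher, Cottontail, Weasel, Burrowing Owl, Loggerhead Shrike.
Count: 5.

5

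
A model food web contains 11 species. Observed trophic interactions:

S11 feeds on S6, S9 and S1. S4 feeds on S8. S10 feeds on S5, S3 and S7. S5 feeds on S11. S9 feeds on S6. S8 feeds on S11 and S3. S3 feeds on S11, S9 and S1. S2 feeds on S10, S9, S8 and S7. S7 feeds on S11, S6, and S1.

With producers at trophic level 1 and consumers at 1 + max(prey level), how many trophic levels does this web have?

Producers (level 1): S6, S1.
S6 → S9 → S11 → S3 → S8 → S2 gives S2 level 6.
No species has a prey at level 6, so no species reaches level 7.

6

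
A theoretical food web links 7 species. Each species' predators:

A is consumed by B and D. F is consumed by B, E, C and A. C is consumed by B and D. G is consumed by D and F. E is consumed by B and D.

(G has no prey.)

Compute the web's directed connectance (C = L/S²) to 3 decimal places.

C = 0.245

The web has S = 7 species and L = 12 feeding links.
C = L / S² = 12 / 49 = 0.2449 ≈ 0.245.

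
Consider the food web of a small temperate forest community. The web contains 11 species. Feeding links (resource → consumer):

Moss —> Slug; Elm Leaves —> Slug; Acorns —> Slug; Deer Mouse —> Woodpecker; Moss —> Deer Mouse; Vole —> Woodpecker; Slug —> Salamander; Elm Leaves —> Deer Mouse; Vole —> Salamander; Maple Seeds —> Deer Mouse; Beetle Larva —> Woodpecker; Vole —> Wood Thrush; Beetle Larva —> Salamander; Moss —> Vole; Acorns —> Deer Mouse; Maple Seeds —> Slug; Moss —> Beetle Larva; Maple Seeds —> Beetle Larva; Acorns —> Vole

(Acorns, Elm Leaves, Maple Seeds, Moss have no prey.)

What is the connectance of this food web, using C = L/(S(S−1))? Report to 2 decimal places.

C = 0.17

The web has S = 11 species and L = 19 feeding links.
C = L / (S(S−1)) = 19 / 110 = 0.1727 ≈ 0.17.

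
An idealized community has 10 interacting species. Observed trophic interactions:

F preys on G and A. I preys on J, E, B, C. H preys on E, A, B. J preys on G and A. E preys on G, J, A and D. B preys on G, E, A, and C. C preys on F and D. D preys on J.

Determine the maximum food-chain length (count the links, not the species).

5 links

One longest chain: A → J → D → C → B → I.
It has 6 species and 5 links.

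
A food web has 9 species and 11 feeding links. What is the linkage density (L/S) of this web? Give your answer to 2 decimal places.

There are L = 11 links among S = 9 species.
L/S = 11/9 = 1.2222 ≈ 1.22.

L/S = 1.22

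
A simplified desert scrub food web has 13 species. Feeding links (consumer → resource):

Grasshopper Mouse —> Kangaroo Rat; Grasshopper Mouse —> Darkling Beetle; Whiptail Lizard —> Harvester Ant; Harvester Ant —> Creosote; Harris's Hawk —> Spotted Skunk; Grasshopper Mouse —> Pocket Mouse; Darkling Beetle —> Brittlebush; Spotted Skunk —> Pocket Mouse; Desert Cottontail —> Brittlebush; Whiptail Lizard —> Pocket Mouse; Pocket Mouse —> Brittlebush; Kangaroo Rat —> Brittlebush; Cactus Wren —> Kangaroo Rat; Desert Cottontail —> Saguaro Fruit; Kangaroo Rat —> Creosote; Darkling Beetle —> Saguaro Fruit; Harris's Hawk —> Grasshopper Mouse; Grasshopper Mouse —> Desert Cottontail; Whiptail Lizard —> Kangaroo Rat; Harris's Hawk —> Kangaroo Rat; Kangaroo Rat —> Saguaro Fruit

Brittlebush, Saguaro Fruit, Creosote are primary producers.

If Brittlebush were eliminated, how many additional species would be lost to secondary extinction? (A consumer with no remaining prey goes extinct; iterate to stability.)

Remove Brittlebush.
Round 1: Pocket Mouse (all prey gone) → extinct.
Round 2: Spotted Skunk (all prey gone) → extinct.
No further losses. Total secondary extinctions: 2.

2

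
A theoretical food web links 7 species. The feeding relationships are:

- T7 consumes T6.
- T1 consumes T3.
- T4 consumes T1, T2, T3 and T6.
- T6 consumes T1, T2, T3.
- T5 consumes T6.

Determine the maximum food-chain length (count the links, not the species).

One longest chain: T3 → T1 → T6 → T4.
It has 4 species and 3 links.

3 links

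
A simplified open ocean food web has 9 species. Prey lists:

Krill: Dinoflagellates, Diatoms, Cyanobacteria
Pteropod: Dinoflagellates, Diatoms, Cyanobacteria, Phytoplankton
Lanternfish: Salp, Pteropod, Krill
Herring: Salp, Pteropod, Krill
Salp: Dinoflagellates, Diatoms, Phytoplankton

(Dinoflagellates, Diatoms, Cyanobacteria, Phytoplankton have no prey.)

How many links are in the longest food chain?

One longest chain: Dinoflagellates → Salp → Lanternfish.
It has 3 species and 2 links.

2 links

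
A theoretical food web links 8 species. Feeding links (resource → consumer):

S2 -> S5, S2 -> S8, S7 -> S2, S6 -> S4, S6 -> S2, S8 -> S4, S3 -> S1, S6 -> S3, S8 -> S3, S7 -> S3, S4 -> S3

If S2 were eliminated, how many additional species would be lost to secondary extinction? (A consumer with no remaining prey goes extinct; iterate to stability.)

Remove S2.
Round 1: S8 (all prey gone), S5 (all prey gone) → extinct.
No further losses. Total secondary extinctions: 2.

2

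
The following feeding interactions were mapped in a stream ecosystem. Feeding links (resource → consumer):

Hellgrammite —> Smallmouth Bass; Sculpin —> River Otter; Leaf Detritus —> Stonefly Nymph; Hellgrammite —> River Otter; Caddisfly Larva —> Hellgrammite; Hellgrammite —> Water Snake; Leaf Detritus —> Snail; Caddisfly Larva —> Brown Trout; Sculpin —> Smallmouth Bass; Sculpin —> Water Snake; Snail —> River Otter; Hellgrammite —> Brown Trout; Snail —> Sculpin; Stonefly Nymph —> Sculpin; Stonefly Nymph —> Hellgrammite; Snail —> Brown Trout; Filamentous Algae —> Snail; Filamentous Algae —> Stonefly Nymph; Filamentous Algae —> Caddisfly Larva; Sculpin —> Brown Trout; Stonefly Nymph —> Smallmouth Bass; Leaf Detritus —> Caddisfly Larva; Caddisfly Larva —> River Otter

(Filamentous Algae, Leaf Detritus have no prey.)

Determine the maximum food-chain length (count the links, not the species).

One longest chain: Filamentous Algae → Caddisfly Larva → Hellgrammite → Brown Trout.
It has 4 species and 3 links.

3 links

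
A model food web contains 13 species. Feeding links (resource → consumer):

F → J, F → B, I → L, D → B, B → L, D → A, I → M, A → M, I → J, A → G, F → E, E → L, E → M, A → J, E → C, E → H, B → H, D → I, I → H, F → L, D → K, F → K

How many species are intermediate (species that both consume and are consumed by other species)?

Intermediate species (has both prey and predators): B, I, E, A.
Count: 4.

4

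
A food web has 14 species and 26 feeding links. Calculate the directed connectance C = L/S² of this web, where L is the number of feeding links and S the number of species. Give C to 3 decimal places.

The web has S = 14 species and L = 26 feeding links.
C = L / S² = 26 / 196 = 0.1327 ≈ 0.133.

C = 0.133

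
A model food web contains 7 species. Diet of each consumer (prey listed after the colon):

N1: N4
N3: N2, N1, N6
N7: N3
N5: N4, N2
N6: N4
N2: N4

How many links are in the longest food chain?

One longest chain: N4 → N2 → N3 → N7.
It has 4 species and 3 links.

3 links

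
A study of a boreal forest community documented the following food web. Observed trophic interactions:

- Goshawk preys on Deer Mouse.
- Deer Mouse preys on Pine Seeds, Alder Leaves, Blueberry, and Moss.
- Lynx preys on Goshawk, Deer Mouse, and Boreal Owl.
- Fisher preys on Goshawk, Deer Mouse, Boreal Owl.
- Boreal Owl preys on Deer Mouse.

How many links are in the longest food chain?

One longest chain: Pine Seeds → Deer Mouse → Goshawk → Lynx.
It has 4 species and 3 links.

3 links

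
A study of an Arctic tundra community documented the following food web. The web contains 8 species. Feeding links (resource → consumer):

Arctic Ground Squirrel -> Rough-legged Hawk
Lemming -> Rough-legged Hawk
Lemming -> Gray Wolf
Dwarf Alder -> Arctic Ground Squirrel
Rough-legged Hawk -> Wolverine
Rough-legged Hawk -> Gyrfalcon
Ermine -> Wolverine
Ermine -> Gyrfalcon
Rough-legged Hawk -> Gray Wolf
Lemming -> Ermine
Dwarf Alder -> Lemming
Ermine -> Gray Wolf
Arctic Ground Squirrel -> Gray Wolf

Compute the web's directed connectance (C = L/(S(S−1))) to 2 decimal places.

The web has S = 8 species and L = 13 feeding links.
C = L / (S(S−1)) = 13 / 56 = 0.2321 ≈ 0.23.

C = 0.23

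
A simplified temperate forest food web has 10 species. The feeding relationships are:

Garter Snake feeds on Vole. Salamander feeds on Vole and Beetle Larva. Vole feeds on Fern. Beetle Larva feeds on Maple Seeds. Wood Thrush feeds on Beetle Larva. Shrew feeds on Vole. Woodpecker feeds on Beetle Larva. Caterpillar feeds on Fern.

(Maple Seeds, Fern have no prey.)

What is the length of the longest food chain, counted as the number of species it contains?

One longest chain: Fern → Vole → Salamander.
It has 3 species and 2 links.

3 species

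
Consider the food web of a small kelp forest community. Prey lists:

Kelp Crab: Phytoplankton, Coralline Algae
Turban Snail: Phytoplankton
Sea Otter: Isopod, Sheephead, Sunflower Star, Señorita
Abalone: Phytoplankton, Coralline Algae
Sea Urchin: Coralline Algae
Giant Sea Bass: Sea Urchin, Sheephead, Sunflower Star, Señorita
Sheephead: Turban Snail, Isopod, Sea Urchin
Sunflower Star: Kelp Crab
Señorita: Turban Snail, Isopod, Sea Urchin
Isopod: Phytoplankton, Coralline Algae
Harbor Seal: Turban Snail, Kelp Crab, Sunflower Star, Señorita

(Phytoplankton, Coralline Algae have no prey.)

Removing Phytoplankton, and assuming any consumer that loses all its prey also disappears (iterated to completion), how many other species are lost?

1

Remove Phytoplankton.
Round 1: Turban Snail (all prey gone) → extinct.
No further losses. Total secondary extinctions: 1.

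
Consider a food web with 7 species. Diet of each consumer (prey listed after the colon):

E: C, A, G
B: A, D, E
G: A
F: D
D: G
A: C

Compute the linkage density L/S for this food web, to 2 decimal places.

There are L = 10 links among S = 7 species.
L/S = 10/7 = 1.4286 ≈ 1.43.

L/S = 1.43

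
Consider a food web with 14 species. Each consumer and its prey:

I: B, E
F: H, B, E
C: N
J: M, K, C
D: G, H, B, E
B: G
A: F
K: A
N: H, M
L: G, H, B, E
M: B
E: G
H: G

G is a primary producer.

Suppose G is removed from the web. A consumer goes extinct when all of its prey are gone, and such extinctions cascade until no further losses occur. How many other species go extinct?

13

Remove G.
Round 1: H (all prey gone), B (all prey gone), E (all prey gone) → extinct.
Round 2: I (all prey gone), M (all prey gone), F (all prey gone), D (all prey gone), L (all prey gone) → extinct.
Round 3: N (all prey gone), A (all prey gone) → extinct.
Round 4: K (all prey gone), C (all prey gone) → extinct.
Round 5: J (all prey gone) → extinct.
No further losses. Total secondary extinctions: 13.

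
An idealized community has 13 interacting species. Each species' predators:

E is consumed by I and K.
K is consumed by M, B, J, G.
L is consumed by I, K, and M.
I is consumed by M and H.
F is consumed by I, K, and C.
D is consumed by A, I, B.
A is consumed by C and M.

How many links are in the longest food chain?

One longest chain: E → K → G.
It has 3 species and 2 links.

2 links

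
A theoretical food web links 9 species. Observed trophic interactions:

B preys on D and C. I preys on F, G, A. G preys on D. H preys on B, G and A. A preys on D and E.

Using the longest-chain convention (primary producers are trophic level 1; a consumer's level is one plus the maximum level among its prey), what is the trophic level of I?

Trophic level 3

E is a producer → level 1.
A eats E (level 1); other prey at levels: D 1 → level 2.
I eats A (level 2); other prey at levels: F 1, G 2 → level 3.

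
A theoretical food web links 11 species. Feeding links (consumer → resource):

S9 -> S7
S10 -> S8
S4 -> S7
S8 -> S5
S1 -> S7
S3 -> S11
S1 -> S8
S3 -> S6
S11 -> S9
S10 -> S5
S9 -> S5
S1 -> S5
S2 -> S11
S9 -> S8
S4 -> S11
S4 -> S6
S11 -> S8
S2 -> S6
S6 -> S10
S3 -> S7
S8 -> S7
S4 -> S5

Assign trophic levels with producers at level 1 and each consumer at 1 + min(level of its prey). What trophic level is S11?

S7 is a producer → level 1.
S8 eats S7 → level 2.
S11 eats S8 → level 3.
No prey of S11 is below level 2, so 3 is the minimum.

Trophic level 3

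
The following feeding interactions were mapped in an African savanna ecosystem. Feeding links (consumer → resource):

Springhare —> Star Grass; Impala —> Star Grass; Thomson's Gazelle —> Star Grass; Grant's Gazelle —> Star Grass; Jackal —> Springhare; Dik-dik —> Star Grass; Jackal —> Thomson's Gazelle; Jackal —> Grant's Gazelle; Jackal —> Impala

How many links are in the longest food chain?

2 links

One longest chain: Star Grass → Impala → Jackal.
It has 3 species and 2 links.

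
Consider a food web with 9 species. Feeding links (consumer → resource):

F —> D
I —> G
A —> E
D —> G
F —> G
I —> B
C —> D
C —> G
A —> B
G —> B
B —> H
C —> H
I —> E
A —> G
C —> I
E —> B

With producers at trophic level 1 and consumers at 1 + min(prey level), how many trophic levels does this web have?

4

Producers (level 1): H.
Following each consumer down to its lowest-level prey: H → B → G → D (levels 1 through 4).
All prey of D (G 3) are at level 3 or above, so D is at level 1 + 3 = 4.
Every consumer has at least one prey at level 3 or below, so none exceeds level 4.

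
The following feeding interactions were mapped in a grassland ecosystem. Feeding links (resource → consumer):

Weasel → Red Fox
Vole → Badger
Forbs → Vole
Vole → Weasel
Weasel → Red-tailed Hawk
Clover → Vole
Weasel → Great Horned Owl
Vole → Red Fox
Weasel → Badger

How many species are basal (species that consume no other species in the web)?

2

Basal species (no prey listed): Clover, Forbs.
Count: 2.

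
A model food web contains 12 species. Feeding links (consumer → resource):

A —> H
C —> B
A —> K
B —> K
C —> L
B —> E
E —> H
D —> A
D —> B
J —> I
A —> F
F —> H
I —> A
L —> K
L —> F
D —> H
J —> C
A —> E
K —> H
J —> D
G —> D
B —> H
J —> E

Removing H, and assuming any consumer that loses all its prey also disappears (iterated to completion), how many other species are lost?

11

Remove H.
Round 1: F (all prey gone), K (all prey gone), E (all prey gone) → extinct.
Round 2: A (all prey gone), B (all prey gone), L (all prey gone) → extinct.
Round 3: C (all prey gone), D (all prey gone), I (all prey gone) → extinct.
Round 4: J (all prey gone), G (all prey gone) → extinct.
No further losses. Total secondary extinctions: 11.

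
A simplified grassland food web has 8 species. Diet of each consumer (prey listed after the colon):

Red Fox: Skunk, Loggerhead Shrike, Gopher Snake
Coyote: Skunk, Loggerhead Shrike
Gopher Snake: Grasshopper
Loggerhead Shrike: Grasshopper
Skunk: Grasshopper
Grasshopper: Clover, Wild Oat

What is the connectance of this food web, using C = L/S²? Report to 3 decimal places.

The web has S = 8 species and L = 10 feeding links.
C = L / S² = 10 / 64 = 0.1562 ≈ 0.156.

C = 0.156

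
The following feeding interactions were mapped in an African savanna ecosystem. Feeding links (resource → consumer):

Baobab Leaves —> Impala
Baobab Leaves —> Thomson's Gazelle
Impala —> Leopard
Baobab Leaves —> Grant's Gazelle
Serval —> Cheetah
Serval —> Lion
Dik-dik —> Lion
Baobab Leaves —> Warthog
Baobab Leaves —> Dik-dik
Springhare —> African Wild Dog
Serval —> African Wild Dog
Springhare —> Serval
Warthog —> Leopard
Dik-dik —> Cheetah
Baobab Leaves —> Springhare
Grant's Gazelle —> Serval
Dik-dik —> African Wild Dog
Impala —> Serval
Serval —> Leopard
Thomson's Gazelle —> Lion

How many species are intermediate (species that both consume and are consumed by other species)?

Intermediate species (has both prey and predators): Dik-dik, Grant's Gazelle, Thomson's Gazelle, Springhare, Warthog, Impala, Serval.
Count: 7.

7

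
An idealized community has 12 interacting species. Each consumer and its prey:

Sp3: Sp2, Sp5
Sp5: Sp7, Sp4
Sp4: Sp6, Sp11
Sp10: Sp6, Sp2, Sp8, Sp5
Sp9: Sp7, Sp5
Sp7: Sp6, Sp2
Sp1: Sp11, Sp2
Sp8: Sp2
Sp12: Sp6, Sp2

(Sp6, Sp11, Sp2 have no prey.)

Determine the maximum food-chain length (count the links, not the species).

One longest chain: Sp6 → Sp7 → Sp5 → Sp3.
It has 4 species and 3 links.

3 links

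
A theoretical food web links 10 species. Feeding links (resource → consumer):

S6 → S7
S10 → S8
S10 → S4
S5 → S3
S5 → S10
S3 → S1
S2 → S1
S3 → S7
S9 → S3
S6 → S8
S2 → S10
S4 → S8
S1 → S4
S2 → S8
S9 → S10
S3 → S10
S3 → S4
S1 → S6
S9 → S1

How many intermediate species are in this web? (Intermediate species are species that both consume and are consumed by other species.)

Intermediate species (has both prey and predators): S3, S1, S10, S4, S6.
Count: 5.

5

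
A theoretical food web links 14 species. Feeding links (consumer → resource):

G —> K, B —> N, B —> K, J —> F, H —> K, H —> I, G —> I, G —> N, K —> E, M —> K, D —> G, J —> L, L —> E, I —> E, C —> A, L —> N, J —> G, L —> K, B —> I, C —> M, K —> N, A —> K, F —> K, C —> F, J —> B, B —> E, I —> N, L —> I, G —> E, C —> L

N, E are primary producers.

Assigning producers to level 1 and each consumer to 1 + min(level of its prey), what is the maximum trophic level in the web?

Producers (level 1): N, E.
Following each consumer down to its lowest-level prey: N → G → D (levels 1 through 3).
All prey of D (G 2) are at level 2 or above, so D is at level 1 + 2 = 3.
Every consumer has at least one prey at level 2 or below, so none exceeds level 3.

3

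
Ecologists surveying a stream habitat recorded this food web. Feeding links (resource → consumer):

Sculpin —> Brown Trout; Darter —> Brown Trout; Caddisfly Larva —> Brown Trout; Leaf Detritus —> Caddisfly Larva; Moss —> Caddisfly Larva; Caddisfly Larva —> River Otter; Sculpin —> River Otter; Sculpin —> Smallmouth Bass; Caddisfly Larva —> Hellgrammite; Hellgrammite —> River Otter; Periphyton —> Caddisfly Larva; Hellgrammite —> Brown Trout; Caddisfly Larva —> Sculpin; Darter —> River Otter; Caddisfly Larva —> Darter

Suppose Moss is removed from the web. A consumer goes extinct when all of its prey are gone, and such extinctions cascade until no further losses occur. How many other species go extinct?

0

Remove Moss.
Every predator of it retains at least one other prey: Caddisfly Larva still has Leaf Detritus, Periphyton.
No consumer loses all prey, so no secondary extinctions occur.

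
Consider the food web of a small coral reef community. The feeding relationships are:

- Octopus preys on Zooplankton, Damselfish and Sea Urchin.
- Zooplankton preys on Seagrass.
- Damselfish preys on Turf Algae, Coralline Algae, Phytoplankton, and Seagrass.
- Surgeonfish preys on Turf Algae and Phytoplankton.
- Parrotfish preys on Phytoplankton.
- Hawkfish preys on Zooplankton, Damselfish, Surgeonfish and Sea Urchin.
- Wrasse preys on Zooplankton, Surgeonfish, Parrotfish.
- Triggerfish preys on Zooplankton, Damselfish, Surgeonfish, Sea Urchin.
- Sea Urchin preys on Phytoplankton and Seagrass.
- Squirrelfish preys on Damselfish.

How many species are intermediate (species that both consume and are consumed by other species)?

Intermediate species (has both prey and predators): Damselfish, Sea Urchin, Parrotfish, Surgeonfish, Zooplankton.
Count: 5.

5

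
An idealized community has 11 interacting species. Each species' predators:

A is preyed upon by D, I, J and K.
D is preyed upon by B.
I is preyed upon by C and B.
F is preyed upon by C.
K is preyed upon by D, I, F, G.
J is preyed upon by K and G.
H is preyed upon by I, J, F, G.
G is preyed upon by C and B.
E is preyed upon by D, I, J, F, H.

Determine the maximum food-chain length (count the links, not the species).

One longest chain: E → H → J → K → G → B.
It has 6 species and 5 links.

5 links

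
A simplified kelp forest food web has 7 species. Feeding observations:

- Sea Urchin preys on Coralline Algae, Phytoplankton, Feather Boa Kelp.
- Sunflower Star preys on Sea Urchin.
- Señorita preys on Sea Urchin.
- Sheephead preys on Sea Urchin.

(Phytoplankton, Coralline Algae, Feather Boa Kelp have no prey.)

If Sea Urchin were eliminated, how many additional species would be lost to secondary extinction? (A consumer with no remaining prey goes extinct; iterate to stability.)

3

Remove Sea Urchin.
Round 1: Señorita (all prey gone), Sunflower Star (all prey gone), Sheephead (all prey gone) → extinct.
No further losses. Total secondary extinctions: 3.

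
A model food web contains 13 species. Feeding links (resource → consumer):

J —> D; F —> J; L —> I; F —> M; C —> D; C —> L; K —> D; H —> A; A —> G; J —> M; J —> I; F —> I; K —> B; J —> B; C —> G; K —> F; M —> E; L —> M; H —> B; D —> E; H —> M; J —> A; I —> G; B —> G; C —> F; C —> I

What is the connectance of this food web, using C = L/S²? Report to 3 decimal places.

The web has S = 13 species and L = 26 feeding links.
C = L / S² = 26 / 169 = 0.1538 ≈ 0.154.

C = 0.154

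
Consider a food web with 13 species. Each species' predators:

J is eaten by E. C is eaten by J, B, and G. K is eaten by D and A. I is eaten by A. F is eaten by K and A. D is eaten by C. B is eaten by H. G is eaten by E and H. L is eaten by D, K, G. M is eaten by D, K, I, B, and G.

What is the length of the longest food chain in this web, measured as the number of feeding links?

5 links

One longest chain: F → K → D → C → G → H.
It has 6 species and 5 links.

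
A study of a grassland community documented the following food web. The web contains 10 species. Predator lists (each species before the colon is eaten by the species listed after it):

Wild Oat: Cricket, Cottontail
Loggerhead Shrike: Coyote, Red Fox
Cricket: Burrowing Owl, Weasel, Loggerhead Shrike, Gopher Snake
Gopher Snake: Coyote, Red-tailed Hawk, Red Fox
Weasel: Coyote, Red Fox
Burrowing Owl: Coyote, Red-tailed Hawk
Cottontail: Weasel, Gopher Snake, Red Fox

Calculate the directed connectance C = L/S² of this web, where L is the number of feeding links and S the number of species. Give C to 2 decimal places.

C = 0.18

The web has S = 10 species and L = 18 feeding links.
C = L / S² = 18 / 100 = 0.1800 ≈ 0.18.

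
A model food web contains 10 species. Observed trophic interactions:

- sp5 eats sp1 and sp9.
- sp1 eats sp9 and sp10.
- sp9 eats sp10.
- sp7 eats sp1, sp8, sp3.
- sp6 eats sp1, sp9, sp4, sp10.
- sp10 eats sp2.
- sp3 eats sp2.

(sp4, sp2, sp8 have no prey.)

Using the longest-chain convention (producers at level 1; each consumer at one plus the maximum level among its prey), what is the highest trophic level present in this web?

Producers (level 1): sp4, sp2, sp8.
sp2 → sp10 → sp9 → sp1 → sp7 gives sp7 level 5.
No species has a prey at level 5, so no species reaches level 6.

5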